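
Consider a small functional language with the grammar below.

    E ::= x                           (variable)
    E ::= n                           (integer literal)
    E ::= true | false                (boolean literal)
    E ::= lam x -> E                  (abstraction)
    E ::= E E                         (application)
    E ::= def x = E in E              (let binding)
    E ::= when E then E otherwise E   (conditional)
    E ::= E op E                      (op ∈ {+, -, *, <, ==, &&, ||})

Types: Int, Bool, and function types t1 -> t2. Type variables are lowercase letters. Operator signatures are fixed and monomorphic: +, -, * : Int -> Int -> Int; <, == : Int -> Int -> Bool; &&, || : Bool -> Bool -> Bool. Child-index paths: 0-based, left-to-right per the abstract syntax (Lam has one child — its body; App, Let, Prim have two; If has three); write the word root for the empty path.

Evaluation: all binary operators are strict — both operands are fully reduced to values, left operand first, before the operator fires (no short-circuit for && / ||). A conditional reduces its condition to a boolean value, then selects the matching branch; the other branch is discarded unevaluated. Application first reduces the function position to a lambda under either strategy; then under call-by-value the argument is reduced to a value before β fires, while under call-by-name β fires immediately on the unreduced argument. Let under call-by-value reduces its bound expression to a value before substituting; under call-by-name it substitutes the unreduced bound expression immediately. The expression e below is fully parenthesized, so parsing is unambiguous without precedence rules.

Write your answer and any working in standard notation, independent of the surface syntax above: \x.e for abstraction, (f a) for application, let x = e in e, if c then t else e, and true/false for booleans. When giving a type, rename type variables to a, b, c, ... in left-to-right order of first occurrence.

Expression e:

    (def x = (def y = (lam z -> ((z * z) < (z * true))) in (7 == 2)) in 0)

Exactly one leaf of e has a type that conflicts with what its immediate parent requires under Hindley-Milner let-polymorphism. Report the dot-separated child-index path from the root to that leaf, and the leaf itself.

Answer: 0.0.0.1.1 : true

Trace:
z : a
  unify a ~ Int
z : Int
  unify Int ~ Int
  unify Int ~ Int
z : Int
  unify Int ~ Int
  unify Bool ~ Int
  FAIL: mismatch Bool ~ Int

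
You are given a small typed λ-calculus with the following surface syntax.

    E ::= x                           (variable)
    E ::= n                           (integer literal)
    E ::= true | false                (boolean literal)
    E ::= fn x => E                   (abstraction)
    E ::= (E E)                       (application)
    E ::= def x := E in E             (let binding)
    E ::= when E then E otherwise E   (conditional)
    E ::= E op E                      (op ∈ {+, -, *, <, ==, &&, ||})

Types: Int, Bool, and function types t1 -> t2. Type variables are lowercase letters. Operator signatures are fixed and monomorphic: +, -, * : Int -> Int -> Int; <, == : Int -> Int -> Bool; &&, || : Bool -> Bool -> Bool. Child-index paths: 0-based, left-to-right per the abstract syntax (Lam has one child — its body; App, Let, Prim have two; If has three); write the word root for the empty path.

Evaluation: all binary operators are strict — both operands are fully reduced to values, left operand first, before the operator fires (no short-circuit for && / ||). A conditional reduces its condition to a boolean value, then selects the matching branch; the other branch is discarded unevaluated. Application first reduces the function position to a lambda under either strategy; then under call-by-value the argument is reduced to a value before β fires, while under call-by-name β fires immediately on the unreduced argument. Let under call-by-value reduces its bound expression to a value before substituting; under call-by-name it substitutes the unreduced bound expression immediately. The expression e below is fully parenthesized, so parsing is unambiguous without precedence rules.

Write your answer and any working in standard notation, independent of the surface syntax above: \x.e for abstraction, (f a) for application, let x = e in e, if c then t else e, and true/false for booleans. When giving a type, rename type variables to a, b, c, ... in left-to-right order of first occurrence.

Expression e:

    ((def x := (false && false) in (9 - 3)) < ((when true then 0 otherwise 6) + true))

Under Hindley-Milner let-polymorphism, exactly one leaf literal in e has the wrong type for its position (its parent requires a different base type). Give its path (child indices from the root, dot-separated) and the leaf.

Answer: 1.1 : true

Working:
  unify Bool ~ Bool
  unify Bool ~ Bool
let x : Bool
  unify Int ~ Int
  unify Int ~ Int
  unify Int ~ Int
  unify Bool ~ Bool
  unify Int ~ Int
  unify Int ~ Int
  unify Bool ~ Int
  FAIL: mismatch Bool ~ Int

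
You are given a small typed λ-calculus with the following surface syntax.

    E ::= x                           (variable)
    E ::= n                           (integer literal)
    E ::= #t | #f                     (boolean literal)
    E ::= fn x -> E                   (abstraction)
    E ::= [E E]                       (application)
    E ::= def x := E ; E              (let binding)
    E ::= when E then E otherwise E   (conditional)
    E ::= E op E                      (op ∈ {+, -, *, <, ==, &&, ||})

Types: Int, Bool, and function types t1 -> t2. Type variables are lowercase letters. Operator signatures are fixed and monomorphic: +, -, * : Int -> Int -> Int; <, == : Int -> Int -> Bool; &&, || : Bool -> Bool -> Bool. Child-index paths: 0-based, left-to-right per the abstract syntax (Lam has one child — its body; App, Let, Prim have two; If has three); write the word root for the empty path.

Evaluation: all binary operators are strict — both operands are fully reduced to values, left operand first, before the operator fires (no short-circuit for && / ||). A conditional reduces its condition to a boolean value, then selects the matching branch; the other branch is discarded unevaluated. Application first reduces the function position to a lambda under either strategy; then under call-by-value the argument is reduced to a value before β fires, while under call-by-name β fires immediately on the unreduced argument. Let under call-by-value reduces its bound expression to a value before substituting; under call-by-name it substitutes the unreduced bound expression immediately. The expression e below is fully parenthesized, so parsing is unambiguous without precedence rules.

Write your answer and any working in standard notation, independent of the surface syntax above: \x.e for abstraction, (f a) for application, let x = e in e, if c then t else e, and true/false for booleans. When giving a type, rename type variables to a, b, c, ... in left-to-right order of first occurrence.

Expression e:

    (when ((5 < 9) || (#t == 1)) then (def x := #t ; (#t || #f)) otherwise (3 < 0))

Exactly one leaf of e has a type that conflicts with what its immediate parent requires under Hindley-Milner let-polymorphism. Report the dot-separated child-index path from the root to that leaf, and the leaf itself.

Derivation:
  unify Int ~ Int
  unify Int ~ Int
  unify Bool ~ Bool
  unify Bool ~ Int
  FAIL: mismatch Bool ~ Int

Answer: 0.1.0 : true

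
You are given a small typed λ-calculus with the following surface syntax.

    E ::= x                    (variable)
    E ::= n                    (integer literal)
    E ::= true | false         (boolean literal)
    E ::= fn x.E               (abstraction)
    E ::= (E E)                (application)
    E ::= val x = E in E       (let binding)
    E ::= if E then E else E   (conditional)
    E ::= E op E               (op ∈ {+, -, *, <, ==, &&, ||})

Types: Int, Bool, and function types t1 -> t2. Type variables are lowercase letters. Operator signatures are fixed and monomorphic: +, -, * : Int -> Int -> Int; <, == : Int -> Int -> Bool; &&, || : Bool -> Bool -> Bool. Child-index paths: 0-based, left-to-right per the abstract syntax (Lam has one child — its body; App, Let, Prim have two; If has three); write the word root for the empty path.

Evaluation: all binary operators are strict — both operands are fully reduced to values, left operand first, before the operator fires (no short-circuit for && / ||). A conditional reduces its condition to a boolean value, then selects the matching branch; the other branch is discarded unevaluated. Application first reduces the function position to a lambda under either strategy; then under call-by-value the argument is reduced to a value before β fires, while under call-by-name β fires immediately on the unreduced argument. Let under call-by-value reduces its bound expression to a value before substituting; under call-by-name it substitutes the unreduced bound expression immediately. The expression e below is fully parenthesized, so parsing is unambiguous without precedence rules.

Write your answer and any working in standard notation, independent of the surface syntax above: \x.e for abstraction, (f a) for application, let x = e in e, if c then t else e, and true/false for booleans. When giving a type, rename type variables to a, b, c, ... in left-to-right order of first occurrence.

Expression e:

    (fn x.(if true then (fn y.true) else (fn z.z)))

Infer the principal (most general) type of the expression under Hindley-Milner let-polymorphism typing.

Answer: a -> Bool -> Bool

Derivation:
  unify Bool ~ Bool
\y._ : b -> Bool
z : c
\z._ : c -> c
  unify b -> Bool ~ c -> c
  unify b ~ c
  unify Bool ~ c
\x._ : a -> Bool -> Bool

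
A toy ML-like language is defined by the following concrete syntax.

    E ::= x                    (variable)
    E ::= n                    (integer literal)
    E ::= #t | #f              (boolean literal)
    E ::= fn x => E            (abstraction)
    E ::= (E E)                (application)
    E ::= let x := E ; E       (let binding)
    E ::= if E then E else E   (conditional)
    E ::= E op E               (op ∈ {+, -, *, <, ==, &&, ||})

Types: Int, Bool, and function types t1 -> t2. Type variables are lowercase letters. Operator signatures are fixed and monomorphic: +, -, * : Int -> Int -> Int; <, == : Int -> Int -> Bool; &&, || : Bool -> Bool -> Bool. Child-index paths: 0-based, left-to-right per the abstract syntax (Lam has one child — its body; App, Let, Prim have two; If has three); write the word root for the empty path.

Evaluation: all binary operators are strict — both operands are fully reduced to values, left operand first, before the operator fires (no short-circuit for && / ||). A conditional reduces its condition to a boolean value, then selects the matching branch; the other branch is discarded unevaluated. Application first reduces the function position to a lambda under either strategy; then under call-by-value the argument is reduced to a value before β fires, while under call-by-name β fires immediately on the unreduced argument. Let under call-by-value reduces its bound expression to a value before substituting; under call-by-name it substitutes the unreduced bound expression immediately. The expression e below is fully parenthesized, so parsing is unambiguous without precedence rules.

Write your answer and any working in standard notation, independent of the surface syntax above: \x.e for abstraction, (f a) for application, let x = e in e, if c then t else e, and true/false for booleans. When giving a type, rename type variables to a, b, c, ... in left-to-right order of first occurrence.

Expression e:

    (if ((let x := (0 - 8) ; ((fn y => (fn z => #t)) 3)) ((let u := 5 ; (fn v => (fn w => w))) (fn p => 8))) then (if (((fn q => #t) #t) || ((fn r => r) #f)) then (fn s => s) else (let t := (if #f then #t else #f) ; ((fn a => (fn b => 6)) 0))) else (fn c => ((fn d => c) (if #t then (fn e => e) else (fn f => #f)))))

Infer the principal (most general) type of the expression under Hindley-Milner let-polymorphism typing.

Working:
  unify Int ~ Int
  unify Int ~ Int
let x : Int
\z._ : b -> Bool
\y._ : a -> b -> Bool
  unify a -> b -> Bool ~ Int -> c
  unify a ~ Int
  unify b -> Bool ~ c
_ _ : b -> Bool
let u : Int
w : e
\w._ : e -> e
\v._ : d -> e -> e
\p._ : f -> Int
  unify d -> e -> e ~ (f -> Int) -> g
  unify d ~ f -> Int
  unify e -> e ~ g
_ _ : e -> e
  unify b -> Bool ~ (e -> e) -> h
  unify b ~ e -> e
  unify Bool ~ h
_ _ : Bool
  unify Bool ~ Bool
\q._ : i -> Bool
  unify i -> Bool ~ Bool -> j
  unify i ~ Bool
  unify Bool ~ j
_ _ : Bool
  unify Bool ~ Bool
r : k
\r._ : k -> k
  unify k -> k ~ Bool -> l
  unify k ~ Bool
  unify Bool ~ l
_ _ : Bool
  unify Bool ~ Bool
  unify Bool ~ Bool
s : m
\s._ : m -> m
  unify Bool ~ Bool
  unify Bool ~ Bool
let t : Bool
\b._ : o -> Int
\a._ : n -> o -> Int
  unify n -> o -> Int ~ Int -> p
  unify n ~ Int
  unify o -> Int ~ p
_ _ : o -> Int
  unify m -> m ~ o -> Int
  unify m ~ o
  unify o ~ Int
c : q
\d._ : r -> q
  unify Bool ~ Bool
e : s
\e._ : s -> s
\f._ : t -> Bool
  unify s -> s ~ t -> Bool
  unify s ~ t
  unify t ~ Bool
  unify r -> q ~ (Bool -> Bool) -> u
  unify r ~ Bool -> Bool
  unify q ~ u
_ _ : u
\c._ : u -> u
  unify Int -> Int ~ u -> u
  unify Int ~ u
  unify Int ~ Int

Answer: Int -> Int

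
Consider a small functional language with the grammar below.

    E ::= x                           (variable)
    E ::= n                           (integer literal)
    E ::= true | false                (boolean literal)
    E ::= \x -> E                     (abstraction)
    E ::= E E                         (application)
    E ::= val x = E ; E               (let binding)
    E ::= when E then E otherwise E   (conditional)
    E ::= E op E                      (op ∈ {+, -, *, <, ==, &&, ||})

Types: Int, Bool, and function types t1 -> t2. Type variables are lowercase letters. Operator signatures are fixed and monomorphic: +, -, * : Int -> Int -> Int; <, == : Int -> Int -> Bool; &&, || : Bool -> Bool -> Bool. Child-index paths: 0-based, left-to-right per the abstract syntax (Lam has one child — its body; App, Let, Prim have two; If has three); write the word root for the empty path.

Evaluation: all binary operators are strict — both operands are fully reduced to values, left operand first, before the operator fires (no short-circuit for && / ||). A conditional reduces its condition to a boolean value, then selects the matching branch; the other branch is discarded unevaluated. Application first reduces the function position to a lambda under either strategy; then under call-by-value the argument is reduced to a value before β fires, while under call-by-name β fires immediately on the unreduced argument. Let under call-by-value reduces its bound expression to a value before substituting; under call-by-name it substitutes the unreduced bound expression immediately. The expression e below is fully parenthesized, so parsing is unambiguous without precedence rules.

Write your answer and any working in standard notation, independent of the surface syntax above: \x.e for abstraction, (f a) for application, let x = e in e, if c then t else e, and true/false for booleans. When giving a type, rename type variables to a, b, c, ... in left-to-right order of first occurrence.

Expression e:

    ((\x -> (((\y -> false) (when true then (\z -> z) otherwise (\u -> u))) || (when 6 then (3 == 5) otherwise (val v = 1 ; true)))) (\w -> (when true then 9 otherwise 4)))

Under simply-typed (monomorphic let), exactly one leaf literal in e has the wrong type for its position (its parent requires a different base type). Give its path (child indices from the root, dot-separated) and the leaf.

Answer: 0.0.1.0 : 6

Trace:
\y._ : b -> Bool
  unify Bool ~ Bool
z : c
\z._ : c -> c
u : d
\u._ : d -> d
  unify c -> c ~ d -> d
  unify c ~ d
  unify d ~ d
  unify b -> Bool ~ (d -> d) -> e
  unify b ~ d -> d
  unify Bool ~ e
_ _ : Bool
  unify Bool ~ Bool
  unify Int ~ Bool
  FAIL: mismatch Int ~ Bool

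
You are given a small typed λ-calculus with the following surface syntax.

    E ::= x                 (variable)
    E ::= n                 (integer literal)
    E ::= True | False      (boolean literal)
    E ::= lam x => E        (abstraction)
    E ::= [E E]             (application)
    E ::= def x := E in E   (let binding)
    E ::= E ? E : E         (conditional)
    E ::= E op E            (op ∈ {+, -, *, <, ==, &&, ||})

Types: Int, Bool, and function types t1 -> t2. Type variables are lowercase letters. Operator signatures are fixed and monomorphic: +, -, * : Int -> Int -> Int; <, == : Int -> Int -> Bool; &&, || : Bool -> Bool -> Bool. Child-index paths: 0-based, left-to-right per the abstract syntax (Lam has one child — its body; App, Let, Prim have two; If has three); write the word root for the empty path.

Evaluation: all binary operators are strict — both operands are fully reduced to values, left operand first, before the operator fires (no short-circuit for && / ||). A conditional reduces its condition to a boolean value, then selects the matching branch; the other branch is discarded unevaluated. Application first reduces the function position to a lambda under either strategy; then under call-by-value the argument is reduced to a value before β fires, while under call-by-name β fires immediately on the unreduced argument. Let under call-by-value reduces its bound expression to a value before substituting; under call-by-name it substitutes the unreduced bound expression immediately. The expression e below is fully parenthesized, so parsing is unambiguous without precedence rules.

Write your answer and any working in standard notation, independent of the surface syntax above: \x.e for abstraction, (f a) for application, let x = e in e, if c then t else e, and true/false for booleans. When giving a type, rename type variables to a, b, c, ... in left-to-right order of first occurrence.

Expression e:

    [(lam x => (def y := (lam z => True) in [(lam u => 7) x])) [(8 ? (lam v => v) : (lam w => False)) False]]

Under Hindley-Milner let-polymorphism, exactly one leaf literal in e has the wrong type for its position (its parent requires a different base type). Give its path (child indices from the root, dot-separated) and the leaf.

Working:
\z._ : b -> Bool
let y : forall. b -> Bool
\u._ : c -> Int
x : a
  unify c -> Int ~ a -> d
  unify c ~ a
  unify Int ~ d
_ _ : Int
\x._ : a -> Int
  unify Int ~ Bool
  FAIL: mismatch Int ~ Bool

Answer: 1.0.0 : 8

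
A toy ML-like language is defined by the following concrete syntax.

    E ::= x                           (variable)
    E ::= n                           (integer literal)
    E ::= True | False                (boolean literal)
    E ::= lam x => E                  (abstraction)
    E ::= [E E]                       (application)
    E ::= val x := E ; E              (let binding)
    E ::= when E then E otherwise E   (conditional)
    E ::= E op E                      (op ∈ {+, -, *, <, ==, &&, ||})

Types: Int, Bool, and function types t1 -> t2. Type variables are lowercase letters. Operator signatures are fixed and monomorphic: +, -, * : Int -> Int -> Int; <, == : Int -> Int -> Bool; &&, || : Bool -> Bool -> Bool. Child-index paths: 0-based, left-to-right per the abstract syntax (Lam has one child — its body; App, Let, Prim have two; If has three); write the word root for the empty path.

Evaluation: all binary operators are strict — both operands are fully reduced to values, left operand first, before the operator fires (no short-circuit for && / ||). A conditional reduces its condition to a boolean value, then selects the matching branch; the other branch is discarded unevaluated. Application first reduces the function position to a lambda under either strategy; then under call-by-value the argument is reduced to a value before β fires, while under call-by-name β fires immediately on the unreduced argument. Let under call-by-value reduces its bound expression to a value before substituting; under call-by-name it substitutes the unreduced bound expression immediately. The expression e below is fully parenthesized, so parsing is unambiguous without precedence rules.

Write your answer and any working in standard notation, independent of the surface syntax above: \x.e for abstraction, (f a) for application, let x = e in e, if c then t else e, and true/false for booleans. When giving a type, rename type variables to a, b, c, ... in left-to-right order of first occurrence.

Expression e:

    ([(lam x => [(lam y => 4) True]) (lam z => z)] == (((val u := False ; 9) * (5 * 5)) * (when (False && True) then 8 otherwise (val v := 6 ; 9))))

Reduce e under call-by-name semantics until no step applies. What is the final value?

Answer: false

Trace:
step 0: (((\x.((\y.4) true)) (\z.z)) == (((let u = false in 9) * (5 * 5)) * (if (false && true) then 8 else (let v = 6 in 9))))
step 1: [beta@0] (((\y.4) true) == (((let u = false in 9) * (5 * 5)) * (if (false && true) then 8 else (let v = 6 in 9))))
step 2: [beta@0] (4 == (((let u = false in 9) * (5 * 5)) * (if (false && true) then 8 else (let v = 6 in 9))))
step 3: [let@1.0.0] (4 == ((9 * (5 * 5)) * (if (false && true) then 8 else (let v = 6 in 9))))
step 4: [delta@1.0.1] (4 == ((9 * 25) * (if (false && true) then 8 else (let v = 6 in 9))))
step 5: [delta@1.0] (4 == (225 * (if (false && true) then 8 else (let v = 6 in 9))))
step 6: [delta@1.1.0] (4 == (225 * (if false then 8 else (let v = 6 in 9))))
step 7: [if@1.1] (4 == (225 * (let v = 6 in 9)))
step 8: [let@1.1] (4 == (225 * 9))
step 9: [delta@1] (4 == 2025)
step 10: [delta@root] false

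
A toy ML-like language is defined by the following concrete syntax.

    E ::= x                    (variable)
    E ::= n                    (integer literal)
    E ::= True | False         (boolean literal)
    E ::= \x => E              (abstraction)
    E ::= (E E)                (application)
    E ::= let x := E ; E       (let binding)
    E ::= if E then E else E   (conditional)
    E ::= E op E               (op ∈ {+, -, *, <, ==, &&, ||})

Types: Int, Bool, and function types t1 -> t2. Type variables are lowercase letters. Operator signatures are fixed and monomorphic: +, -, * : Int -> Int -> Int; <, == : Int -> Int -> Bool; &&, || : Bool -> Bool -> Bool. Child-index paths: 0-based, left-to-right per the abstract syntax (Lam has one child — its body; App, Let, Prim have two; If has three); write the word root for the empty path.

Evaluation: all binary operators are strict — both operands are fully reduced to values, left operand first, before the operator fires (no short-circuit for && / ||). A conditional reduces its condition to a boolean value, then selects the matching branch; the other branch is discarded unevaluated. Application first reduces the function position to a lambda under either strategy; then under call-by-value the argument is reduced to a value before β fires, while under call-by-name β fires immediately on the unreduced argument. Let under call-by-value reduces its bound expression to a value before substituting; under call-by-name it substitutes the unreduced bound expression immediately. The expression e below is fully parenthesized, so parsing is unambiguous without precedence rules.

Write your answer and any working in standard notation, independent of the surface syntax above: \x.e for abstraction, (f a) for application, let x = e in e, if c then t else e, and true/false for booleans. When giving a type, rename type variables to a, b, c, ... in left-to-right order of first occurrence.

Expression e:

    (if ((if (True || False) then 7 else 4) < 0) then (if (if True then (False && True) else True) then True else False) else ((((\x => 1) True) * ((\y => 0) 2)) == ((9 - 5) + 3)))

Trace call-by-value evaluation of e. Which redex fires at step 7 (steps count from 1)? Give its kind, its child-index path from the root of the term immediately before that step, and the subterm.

Trace:
step 0: (if ((if (true || false) then 7 else 4) < 0) then (if (if true then (false && true) else true) then true else false) else ((((\x.1) true) * ((\y.0) 2)) == ((9 - 5) + 3)))
step 1: [delta@0.0.0] (if ((if true then 7 else 4) < 0) then (if (if true then (false && true) else true) then true else false) else ((((\x.1) true) * ((\y.0) 2)) == ((9 - 5) + 3)))
step 2: [if@0.0] (if (7 < 0) then (if (if true then (false && true) else true) then true else false) else ((((\x.1) true) * ((\y.0) 2)) == ((9 - 5) + 3)))
step 3: [delta@0] (if false then (if (if true then (false && true) else true) then true else false) else ((((\x.1) true) * ((\y.0) 2)) == ((9 - 5) + 3)))
step 4: [if@root] ((((\x.1) true) * ((\y.0) 2)) == ((9 - 5) + 3))
step 5: [beta@0.0] ((1 * ((\y.0) 2)) == ((9 - 5) + 3))
step 6: [beta@0.1] ((1 * 0) == ((9 - 5) + 3))
step 7: [delta@0] (0 == ((9 - 5) + 3))

Answer: delta at 0 : (1 * 0)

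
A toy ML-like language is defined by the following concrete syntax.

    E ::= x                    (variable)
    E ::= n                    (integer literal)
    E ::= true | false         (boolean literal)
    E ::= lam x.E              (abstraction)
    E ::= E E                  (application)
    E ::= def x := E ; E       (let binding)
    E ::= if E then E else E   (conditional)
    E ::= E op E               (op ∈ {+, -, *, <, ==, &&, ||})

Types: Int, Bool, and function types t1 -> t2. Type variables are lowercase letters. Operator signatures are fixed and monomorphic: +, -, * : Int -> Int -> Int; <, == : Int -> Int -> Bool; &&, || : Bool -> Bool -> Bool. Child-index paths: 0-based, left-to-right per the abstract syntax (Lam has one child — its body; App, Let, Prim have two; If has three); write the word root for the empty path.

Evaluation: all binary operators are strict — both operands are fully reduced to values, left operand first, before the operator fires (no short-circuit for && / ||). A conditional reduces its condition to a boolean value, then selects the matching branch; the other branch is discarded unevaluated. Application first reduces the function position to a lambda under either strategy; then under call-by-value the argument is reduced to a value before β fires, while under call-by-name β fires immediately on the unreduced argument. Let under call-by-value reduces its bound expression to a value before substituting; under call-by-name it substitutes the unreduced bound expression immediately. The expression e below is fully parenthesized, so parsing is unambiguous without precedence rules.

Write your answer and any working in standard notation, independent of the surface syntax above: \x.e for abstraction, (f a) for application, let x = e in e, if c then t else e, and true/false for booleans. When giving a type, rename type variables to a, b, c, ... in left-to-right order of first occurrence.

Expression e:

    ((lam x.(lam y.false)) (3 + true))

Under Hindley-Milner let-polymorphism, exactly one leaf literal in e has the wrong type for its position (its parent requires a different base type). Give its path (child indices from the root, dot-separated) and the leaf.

Answer: 1.1 : true

Working:
\y._ : b -> Bool
\x._ : a -> b -> Bool
  unify Int ~ Int
  unify Bool ~ Int
  FAIL: mismatch Bool ~ Int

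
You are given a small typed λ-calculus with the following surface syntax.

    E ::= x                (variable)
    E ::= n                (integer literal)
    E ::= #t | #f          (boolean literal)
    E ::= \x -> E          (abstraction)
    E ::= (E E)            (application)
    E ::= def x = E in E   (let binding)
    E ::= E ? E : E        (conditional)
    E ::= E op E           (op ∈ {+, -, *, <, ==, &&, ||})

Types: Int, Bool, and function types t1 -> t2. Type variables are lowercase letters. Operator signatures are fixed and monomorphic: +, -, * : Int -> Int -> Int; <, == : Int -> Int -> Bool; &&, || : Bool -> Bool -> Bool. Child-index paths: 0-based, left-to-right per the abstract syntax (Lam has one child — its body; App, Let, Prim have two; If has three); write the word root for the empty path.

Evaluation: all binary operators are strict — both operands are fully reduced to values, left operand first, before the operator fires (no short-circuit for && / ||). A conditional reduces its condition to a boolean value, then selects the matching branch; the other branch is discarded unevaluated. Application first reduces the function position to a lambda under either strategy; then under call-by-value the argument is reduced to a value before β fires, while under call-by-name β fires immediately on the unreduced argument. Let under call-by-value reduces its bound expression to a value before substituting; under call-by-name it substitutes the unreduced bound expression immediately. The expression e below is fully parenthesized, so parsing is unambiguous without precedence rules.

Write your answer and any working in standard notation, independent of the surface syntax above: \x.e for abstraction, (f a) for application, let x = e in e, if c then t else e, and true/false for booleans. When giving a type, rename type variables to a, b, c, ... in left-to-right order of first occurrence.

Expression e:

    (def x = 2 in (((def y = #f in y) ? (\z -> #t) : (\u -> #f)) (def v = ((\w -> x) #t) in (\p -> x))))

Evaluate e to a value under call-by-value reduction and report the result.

Answer: false

Working:
step 0: (let x = 2 in ((if (let y = false in y) then (\z.true) else (\u.false)) (let v = ((\w.x) true) in (\p.x))))
step 1: [let@root] ((if (let y = false in y) then (\z.true) else (\u.false)) (let v = ((\w.2) true) in (\p.2)))
step 2: [let@0.0] ((if false then (\z.true) else (\u.false)) (let v = ((\w.2) true) in (\p.2)))
step 3: [if@0] ((\u.false) (let v = ((\w.2) true) in (\p.2)))
step 4: [beta@1.0] ((\u.false) (let v = 2 in (\p.2)))
step 5: [let@1] ((\u.false) (\p.2))
step 6: [beta@root] false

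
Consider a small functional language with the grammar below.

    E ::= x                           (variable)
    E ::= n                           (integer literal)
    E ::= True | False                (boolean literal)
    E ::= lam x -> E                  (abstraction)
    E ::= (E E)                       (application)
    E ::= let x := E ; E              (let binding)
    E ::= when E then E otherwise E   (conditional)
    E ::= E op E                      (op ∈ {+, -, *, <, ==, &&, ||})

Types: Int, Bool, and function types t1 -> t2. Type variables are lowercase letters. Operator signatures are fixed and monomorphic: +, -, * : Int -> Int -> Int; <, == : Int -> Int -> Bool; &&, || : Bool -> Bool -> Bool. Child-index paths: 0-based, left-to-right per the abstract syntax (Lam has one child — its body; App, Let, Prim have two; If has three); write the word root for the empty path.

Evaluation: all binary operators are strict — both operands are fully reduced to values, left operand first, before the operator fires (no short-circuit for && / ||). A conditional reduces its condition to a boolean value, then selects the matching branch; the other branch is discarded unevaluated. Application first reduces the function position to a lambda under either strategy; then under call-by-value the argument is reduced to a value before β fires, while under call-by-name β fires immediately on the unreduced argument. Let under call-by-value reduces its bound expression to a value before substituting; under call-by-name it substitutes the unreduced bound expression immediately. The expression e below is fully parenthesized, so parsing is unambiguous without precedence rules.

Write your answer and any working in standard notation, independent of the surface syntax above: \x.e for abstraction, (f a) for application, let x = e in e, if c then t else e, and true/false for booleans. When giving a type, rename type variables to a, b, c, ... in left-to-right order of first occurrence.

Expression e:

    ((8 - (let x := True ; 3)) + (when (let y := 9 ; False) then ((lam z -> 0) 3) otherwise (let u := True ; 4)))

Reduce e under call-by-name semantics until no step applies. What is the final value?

Trace:
step 0: ((8 - (let x = true in 3)) + (if (let y = 9 in false) then ((\z.0) 3) else (let u = true in 4)))
step 1: [let@0.1] ((8 - 3) + (if (let y = 9 in false) then ((\z.0) 3) else (let u = true in 4)))
step 2: [delta@0] (5 + (if (let y = 9 in false) then ((\z.0) 3) else (let u = true in 4)))
step 3: [let@1.0] (5 + (if false then ((\z.0) 3) else (let u = true in 4)))
step 4: [if@1] (5 + (let u = true in 4))
step 5: [let@1] (5 + 4)
step 6: [delta@root] 9

Answer: 9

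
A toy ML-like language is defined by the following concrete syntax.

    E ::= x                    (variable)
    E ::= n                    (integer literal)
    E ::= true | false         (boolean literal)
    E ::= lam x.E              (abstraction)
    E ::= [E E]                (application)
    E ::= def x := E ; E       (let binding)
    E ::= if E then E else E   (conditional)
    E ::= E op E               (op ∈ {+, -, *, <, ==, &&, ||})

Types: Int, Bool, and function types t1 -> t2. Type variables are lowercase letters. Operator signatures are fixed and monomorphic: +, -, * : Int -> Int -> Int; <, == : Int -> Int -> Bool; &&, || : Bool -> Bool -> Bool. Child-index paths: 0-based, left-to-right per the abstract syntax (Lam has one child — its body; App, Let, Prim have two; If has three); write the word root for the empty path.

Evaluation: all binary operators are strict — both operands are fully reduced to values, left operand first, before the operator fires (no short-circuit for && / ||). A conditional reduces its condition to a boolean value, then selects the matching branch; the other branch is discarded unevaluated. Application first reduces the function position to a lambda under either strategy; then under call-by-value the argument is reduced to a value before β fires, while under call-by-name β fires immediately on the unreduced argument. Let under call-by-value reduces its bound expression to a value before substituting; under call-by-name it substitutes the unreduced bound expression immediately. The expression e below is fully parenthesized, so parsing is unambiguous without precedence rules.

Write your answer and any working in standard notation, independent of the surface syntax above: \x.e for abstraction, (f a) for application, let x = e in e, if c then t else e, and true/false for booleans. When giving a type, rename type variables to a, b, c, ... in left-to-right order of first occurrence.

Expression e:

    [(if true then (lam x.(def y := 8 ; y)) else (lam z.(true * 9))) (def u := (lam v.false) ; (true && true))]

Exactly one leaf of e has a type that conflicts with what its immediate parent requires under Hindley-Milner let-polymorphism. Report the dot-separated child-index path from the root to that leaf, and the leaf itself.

Answer: 0.2.0.0 : true

Trace:
  unify Bool ~ Bool
let y : Int
y : Int
\x._ : a -> Int
  unify Bool ~ Int
  FAIL: mismatch Bool ~ Int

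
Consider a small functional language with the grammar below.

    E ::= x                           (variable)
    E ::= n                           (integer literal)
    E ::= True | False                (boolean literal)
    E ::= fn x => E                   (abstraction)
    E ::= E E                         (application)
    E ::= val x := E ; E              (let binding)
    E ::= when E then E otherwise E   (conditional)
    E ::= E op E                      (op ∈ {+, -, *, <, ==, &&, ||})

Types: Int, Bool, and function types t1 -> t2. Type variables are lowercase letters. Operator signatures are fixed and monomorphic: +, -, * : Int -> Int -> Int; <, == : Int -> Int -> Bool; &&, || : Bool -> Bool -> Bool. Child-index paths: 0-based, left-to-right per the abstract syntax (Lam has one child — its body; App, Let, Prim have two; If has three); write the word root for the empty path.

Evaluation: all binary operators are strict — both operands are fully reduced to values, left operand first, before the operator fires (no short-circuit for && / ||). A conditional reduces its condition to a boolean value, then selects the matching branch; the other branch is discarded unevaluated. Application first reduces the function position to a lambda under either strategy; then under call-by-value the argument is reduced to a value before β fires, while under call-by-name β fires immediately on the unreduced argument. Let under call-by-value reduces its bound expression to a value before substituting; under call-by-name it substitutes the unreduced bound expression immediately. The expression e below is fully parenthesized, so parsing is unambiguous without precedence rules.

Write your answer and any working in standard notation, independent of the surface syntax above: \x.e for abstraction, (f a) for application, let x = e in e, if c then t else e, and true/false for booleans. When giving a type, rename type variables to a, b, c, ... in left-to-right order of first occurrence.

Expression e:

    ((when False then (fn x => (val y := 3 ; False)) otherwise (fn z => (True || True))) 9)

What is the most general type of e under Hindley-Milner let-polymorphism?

Working:
  unify Bool ~ Bool
let y : Int
\x._ : a -> Bool
  unify Bool ~ Bool
  unify Bool ~ Bool
\z._ : b -> Bool
  unify a -> Bool ~ b -> Bool
  unify a ~ b
  unify Bool ~ Bool
  unify b -> Bool ~ Int -> c
  unify b ~ Int
  unify Bool ~ c
_ _ : Bool

Answer: Bool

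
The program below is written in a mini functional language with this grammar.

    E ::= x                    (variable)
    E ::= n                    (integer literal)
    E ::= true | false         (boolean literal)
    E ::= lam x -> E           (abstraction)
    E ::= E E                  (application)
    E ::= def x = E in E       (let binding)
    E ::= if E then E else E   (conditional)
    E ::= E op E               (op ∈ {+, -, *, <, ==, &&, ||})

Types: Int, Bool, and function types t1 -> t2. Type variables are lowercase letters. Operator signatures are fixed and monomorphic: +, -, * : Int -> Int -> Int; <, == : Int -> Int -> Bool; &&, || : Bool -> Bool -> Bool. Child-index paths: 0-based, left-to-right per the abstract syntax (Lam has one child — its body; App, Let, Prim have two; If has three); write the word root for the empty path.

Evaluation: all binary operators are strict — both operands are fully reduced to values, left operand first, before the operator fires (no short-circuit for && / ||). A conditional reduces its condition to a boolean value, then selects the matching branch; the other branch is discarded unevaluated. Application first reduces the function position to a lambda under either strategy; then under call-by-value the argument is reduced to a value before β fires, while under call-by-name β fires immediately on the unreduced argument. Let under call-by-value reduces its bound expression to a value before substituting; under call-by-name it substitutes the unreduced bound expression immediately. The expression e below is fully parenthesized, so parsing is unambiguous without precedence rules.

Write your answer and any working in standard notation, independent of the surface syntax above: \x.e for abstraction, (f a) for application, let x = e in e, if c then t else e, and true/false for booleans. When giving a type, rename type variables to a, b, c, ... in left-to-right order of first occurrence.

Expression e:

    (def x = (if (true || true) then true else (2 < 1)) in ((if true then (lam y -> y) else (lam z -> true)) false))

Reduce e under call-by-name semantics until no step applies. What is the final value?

Answer: false

Derivation:
step 0: (let x = (if (true || true) then true else (2 < 1)) in ((if true then (\y.y) else (\z.true)) false))
step 1: [let@root] ((if true then (\y.y) else (\z.true)) false)
step 2: [if@0] ((\y.y) false)
step 3: [beta@root] false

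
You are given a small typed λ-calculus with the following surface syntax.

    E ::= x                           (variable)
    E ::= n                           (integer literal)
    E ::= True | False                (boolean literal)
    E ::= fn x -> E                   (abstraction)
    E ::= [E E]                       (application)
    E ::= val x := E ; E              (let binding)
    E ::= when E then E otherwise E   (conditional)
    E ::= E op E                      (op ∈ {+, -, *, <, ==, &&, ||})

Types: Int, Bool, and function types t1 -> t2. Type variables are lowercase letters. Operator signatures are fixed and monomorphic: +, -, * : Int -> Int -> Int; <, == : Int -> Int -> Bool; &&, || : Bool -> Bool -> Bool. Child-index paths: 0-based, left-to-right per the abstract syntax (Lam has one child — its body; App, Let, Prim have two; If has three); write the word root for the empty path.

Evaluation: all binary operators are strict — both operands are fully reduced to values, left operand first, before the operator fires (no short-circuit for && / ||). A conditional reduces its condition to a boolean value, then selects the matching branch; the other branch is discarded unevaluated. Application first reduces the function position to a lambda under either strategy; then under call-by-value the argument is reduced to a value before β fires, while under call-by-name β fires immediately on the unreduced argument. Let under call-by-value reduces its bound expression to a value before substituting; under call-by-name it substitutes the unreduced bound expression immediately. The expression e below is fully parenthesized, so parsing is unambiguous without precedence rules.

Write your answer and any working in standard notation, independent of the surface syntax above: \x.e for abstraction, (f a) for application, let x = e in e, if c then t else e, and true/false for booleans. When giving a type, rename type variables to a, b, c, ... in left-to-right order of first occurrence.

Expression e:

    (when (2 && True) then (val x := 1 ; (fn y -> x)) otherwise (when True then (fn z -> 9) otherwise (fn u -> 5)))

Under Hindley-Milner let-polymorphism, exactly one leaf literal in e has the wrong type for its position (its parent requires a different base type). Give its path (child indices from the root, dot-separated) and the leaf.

Trace:
  unify Int ~ Bool
  FAIL: mismatch Int ~ Bool

Answer: 0.0 : 2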